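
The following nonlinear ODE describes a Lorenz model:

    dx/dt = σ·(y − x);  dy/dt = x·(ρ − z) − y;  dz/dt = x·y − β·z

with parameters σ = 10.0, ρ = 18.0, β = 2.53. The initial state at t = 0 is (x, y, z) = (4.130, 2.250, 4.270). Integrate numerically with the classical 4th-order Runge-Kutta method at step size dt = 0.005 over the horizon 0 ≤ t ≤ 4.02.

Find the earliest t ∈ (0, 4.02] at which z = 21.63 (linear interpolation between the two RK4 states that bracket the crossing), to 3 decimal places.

t = 0.299

t=0.000: state=(4.130, 2.250, 4.270)
step 1 (dt=0.005): k1=(-18.800, 54.455, -1.511), k2=(-16.969, 53.689, -1.051), k3=(-17.034, 53.749, -1.051), k4=(-15.261, 53.038, -0.602); state += dt/6·(k1+2k2+2k3+k4)
t=0.005: state=(4.045, 2.519, 4.265)
t=0.010: state=(3.977, 2.781, 4.264)
t=0.015: state=(3.925, 3.037, 4.267)
continuing one RK4 step at a time; state shown every 40 steps (Δt=0.2):
t=0.200: state=(8.545, 13.202, 10.152)
t=0.295: state=(12.269, 14.140, 21.174)
next step: t=0.300: state=(12.354, 13.857, 21.764) — z has crossed 21.63
linear interpolation between t=0.295 (21.17398) and t=0.300 (21.76436) → t≈0.299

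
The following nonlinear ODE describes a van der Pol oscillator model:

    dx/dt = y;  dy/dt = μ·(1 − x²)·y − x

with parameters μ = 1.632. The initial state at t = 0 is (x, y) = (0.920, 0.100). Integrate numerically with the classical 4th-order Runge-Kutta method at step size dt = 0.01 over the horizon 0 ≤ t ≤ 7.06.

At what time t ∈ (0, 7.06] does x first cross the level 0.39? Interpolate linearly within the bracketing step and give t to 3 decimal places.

t=0.000: state=(0.920, 0.100)
step 1 (dt=0.01): k1=(0.100, -0.895), k2=(0.096, -0.897), k3=(0.096, -0.897), k4=(0.091, -0.898); state += dt/6·(k1+2k2+2k3+k4)
t=0.010: state=(0.921, 0.091)
t=0.020: state=(0.922, 0.082)
t=0.030: state=(0.923, 0.073)
continuing one RK4 step at a time; state shown every 25 steps (Δt=0.25):
t=0.250: state=(0.916, -0.132)
t=0.500: state=(0.853, -0.377)
t=0.750: state=(0.725, -0.654)
t=1.000: state=(0.519, -1.016)
t=1.110: state=(0.397, -1.225)
next step: t=1.120: state=(0.384, -1.246) — x has crossed 0.39
linear interpolation between t=1.110 (0.39650) and t=1.120 (0.38415) → t≈1.115

t = 1.115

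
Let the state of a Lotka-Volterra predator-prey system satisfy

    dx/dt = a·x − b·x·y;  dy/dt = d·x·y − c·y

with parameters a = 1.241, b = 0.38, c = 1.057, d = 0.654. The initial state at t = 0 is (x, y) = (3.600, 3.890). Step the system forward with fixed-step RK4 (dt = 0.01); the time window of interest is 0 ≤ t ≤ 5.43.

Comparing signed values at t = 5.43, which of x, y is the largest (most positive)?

largest component: x

t=0.000: state=(3.600, 3.890)
step 1 (dt=0.01): k1=(-0.854, 5.047), k2=(-0.887, 5.069), k3=(-0.887, 5.068), k4=(-0.921, 5.090); state += dt/6·(k1+2k2+2k3+k4)
t=0.010: state=(3.591, 3.941)
t=0.020: state=(3.582, 3.992)
t=0.030: state=(3.571, 4.043)
continuing one RK4 step at a time; state shown every 20 steps (Δt=0.2):
t=0.200: state=(3.298, 4.958)
t=0.400: state=(2.786, 5.984)
t=0.600: state=(2.199, 6.711)
t=0.800: state=(1.670, 6.988)
t=1.000: state=(1.262, 6.843)
t=1.200: state=(0.977, 6.404)
t=1.400: state=(0.786, 5.812)
t=1.600: state=(0.664, 5.170)
t=1.800: state=(0.589, 4.540)
t=2.000: state=(0.546, 3.957)
t=2.200: state=(0.529, 3.435)
t=2.400: state=(0.532, 2.980)
t=2.600: state=(0.552, 2.589)
t=2.800: state=(0.588, 2.257)
t=3.000: state=(0.642, 1.980)
t=3.200: state=(0.714, 1.751)
t=3.400: state=(0.808, 1.565)
t=3.600: state=(0.924, 1.419)
t=3.800: state=(1.068, 1.308)
t=4.000: state=(1.244, 1.231)
t=4.200: state=(1.454, 1.188)
t=4.400: state=(1.704, 1.182)
t=4.600: state=(1.994, 1.218)
t=4.800: state=(2.323, 1.307)
t=5.000: state=(2.681, 1.467)
t=5.200: state=(3.046, 1.727)
t=5.400: state=(3.375, 2.129)
t=5.430: state=(3.418, 2.205)
compare at T: x=3.418, y=2.205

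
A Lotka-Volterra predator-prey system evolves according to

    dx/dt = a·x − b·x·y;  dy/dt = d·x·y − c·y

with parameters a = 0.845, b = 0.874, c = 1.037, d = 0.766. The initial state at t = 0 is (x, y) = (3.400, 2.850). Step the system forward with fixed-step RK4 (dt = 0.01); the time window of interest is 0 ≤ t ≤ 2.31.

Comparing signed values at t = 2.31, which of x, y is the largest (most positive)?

largest component: y

t=0.000: state=(3.400, 2.850)
step 1 (dt=0.01): k1=(-5.596, 4.467), k2=(-5.616, 4.441), k3=(-5.615, 4.440), k4=(-5.633, 4.412); state += dt/6·(k1+2k2+2k3+k4)
t=0.010: state=(3.344, 2.894)
t=0.020: state=(3.287, 2.938)
t=0.030: state=(3.231, 2.981)
continuing one RK4 step at a time; state shown every 10 steps (Δt=0.1):
t=0.100: state=(2.831, 3.262)
t=0.200: state=(2.283, 3.576)
t=0.300: state=(1.801, 3.767)
t=0.400: state=(1.404, 3.838)
t=0.500: state=(1.093, 3.805)
t=0.600: state=(0.857, 3.695)
t=0.700: state=(0.680, 3.531)
t=0.800: state=(0.548, 3.336)
t=0.900: state=(0.450, 3.124)
t=1.000: state=(0.376, 2.906)
t=1.100: state=(0.320, 2.690)
t=1.200: state=(0.278, 2.482)
t=1.300: state=(0.246, 2.282)
t=1.400: state=(0.221, 2.094)
t=1.500: state=(0.202, 1.919)
t=1.600: state=(0.187, 1.756)
t=1.700: state=(0.176, 1.605)
t=1.800: state=(0.167, 1.466)
t=1.900: state=(0.161, 1.338)
t=2.000: state=(0.157, 1.221)
t=2.100: state=(0.154, 1.114)
t=2.200: state=(0.153, 1.016)
t=2.300: state=(0.152, 0.927)
t=2.310: state=(0.153, 0.918)
compare at T: x=0.153, y=0.918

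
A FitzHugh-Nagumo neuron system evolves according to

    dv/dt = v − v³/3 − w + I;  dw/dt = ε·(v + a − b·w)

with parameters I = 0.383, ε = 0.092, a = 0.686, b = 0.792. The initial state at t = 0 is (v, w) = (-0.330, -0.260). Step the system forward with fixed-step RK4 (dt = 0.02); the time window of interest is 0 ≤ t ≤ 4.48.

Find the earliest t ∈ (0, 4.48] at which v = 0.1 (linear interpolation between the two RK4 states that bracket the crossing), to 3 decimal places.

t=0.000: state=(-0.330, -0.260)
step 1 (dt=0.02): k1=(0.325, 0.052), k2=(0.327, 0.052), k3=(0.327, 0.052), k4=(0.330, 0.052); state += dt/6·(k1+2k2+2k3+k4)
t=0.020: state=(-0.323, -0.259)
t=0.040: state=(-0.317, -0.258)
t=0.060: state=(-0.310, -0.257)
continuing one RK4 step at a time; state shown every 10 steps (Δt=0.2):
t=0.200: state=(-0.260, -0.249)
t=0.400: state=(-0.178, -0.237)
t=0.600: state=(-0.081, -0.223)
t=0.800: state=(0.033, -0.208)
t=0.900: state=(0.099, -0.200)
next step: t=0.920: state=(0.112, -0.198) — v has crossed 0.1
linear interpolation between t=0.900 (0.09865) and t=0.920 (0.11238) → t≈0.902

t = 0.902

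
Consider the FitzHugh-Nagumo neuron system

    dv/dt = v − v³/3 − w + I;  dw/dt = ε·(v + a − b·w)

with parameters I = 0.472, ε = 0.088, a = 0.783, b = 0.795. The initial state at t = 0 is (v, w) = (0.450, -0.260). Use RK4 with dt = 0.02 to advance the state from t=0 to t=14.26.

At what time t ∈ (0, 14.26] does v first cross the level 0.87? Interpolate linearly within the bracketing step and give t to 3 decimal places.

t = 0.333

t=0.000: state=(0.450, -0.260)
step 1 (dt=0.02): k1=(1.152, 0.127), k2=(1.159, 0.128), k3=(1.160, 0.128), k4=(1.167, 0.129); state += dt/6·(k1+2k2+2k3+k4)
t=0.020: state=(0.473, -0.257)
t=0.040: state=(0.497, -0.255)
t=0.060: state=(0.520, -0.252)
t=0.320: state=(0.852, -0.214)
next step: t=0.340: state=(0.879, -0.211) — v has crossed 0.87
linear interpolation between t=0.320 (0.85242) and t=0.340 (0.87911) → t≈0.333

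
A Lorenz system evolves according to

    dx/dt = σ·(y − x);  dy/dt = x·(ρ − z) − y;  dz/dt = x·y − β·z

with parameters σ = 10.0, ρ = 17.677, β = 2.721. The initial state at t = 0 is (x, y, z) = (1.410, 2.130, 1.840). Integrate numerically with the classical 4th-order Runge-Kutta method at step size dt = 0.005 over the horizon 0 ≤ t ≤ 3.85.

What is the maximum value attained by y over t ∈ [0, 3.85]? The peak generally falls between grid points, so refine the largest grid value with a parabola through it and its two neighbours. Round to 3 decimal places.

max y = 16.549

t=0.000: state=(1.410, 2.130, 1.840)
step 1 (dt=0.005): k1=(7.200, 20.200, -2.003), k2=(7.525, 20.442, -1.879), k3=(7.523, 20.454, -1.877), k4=(7.847, 20.707, -1.750); state += dt/6·(k1+2k2+2k3+k4)
t=0.005: state=(1.448, 2.232, 1.831)
t=0.010: state=(1.488, 2.337, 1.823)
t=0.015: state=(1.532, 2.445, 1.816)
continuing one RK4 step at a time; state shown every 40 steps (Δt=0.2):
t=0.200: state=(5.975, 10.331, 4.485)
t=0.400: state=(13.010, 10.090, 26.937)
t=0.600: state=(1.761, -1.595, 18.394)
t=0.800: state=(-1.078, -1.695, 10.722)
t=1.000: state=(-2.984, -4.617, 7.177)
t=1.200: state=(-8.732, -12.512, 12.453)
t=1.400: state=(-9.161, -4.886, 24.038)
t=1.600: state=(-2.468, -1.113, 15.540)
t=1.800: state=(-2.164, -2.876, 9.600)
t=2.000: state=(-5.445, -8.224, 8.774)
t=2.200: state=(-10.937, -11.295, 20.927)
t=2.400: state=(-5.111, -1.882, 19.728)
t=2.600: state=(-2.376, -2.427, 12.308)
t=2.800: state=(-4.280, -6.189, 9.230)
t=3.000: state=(-9.608, -11.946, 16.431)
t=3.200: state=(-7.387, -3.877, 21.711)
t=3.400: state=(-3.078, -2.519, 14.389)
t=3.600: state=(-4.087, -5.550, 10.380)
t=3.800: state=(-8.602, -11.030, 14.862)
t=3.850: state=(-9.612, -11.094, 17.753)
largest grid value and its neighbours: y(0.310)=16.52934, y(0.315)=16.54891, y(0.320)=16.52456
parabola through these three points peaks at t≈0.315 with y≈16.54897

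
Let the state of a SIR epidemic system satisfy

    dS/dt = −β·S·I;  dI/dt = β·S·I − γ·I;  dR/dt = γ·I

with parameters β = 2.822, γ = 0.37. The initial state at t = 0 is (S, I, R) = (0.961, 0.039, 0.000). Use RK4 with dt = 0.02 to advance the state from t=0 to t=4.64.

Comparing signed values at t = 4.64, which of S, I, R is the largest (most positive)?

largest component: R

t=0.000: state=(0.961, 0.039, 0.000)
step 1 (dt=0.02): k1=(-0.106, 0.091, 0.014), k2=(-0.108, 0.093, 0.015), k3=(-0.108, 0.093, 0.015), k4=(-0.111, 0.095, 0.015); state += dt/6·(k1+2k2+2k3+k4)
t=0.020: state=(0.959, 0.041, 0.000)
t=0.040: state=(0.957, 0.043, 0.001)
t=0.060: state=(0.954, 0.045, 0.001)
continuing one RK4 step at a time; state shown every 10 steps (Δt=0.2):
t=0.200: state=(0.934, 0.062, 0.004)
t=0.400: state=(0.894, 0.096, 0.009)
t=0.600: state=(0.836, 0.146, 0.018)
t=0.800: state=(0.756, 0.213, 0.031)
t=1.000: state=(0.656, 0.294, 0.050)
t=1.200: state=(0.542, 0.383, 0.075)
t=1.400: state=(0.426, 0.468, 0.107)
t=1.600: state=(0.320, 0.536, 0.144)
t=1.800: state=(0.234, 0.581, 0.185)
t=2.000: state=(0.167, 0.604, 0.229)
t=2.200: state=(0.119, 0.607, 0.274)
t=2.400: state=(0.084, 0.597, 0.319)
t=2.600: state=(0.061, 0.577, 0.362)
t=2.800: state=(0.044, 0.552, 0.404)
t=3.000: state=(0.033, 0.524, 0.444)
t=3.200: state=(0.024, 0.494, 0.482)
t=3.400: state=(0.019, 0.464, 0.517)
t=3.600: state=(0.014, 0.435, 0.550)
t=3.800: state=(0.011, 0.407, 0.582)
t=4.000: state=(0.009, 0.380, 0.611)
t=4.200: state=(0.007, 0.355, 0.638)
t=4.400: state=(0.006, 0.331, 0.663)
t=4.600: state=(0.005, 0.308, 0.687)
t=4.640: state=(0.005, 0.304, 0.691)
compare at T: S=0.005, I=0.304, R=0.691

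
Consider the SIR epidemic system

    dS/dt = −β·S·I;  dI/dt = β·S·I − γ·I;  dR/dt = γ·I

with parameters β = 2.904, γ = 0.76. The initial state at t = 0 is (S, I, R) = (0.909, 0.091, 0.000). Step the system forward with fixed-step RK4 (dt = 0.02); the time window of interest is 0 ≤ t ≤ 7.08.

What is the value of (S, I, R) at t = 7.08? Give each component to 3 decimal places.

t=0.000: state=(0.909, 0.091, 0.000)
step 1 (dt=0.02): k1=(-0.240, 0.171, 0.069), k2=(-0.244, 0.174, 0.070), k3=(-0.244, 0.174, 0.070), k4=(-0.248, 0.176, 0.072); state += dt/6·(k1+2k2+2k3+k4)
t=0.020: state=(0.904, 0.094, 0.001)
t=0.040: state=(0.899, 0.098, 0.003)
t=0.060: state=(0.894, 0.102, 0.004)
continuing one RK4 step at a time; state shown every 25 steps (Δt=0.5):
t=0.500: state=(0.737, 0.208, 0.055)
t=1.000: state=(0.490, 0.348, 0.162)
t=1.500: state=(0.279, 0.412, 0.309)
t=2.000: state=(0.155, 0.382, 0.462)
t=2.500: state=(0.094, 0.312, 0.595)
t=3.000: state=(0.063, 0.238, 0.699)
t=3.500: state=(0.047, 0.176, 0.777)
t=4.000: state=(0.037, 0.128, 0.835)
t=4.500: state=(0.032, 0.092, 0.876)
t=5.000: state=(0.029, 0.066, 0.906)
t=5.500: state=(0.026, 0.047, 0.927)
t=6.000: state=(0.025, 0.033, 0.942)
t=6.500: state=(0.024, 0.024, 0.953)
t=7.000: state=(0.023, 0.017, 0.960)
t=7.080: state=(0.023, 0.016, 0.961)

(S, I, R) = (0.023, 0.016, 0.961)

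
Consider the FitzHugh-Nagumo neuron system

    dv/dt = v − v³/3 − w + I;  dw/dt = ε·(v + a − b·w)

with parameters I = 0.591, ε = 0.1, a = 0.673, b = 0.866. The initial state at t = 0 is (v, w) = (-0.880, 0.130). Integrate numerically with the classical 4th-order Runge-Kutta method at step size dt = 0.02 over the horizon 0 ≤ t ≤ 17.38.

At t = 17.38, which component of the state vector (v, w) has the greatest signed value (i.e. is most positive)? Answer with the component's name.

largest component: v

t=0.000: state=(-0.880, 0.130)
step 1 (dt=0.02): k1=(-0.192, -0.032), k2=(-0.192, -0.032), k3=(-0.192, -0.032), k4=(-0.192, -0.032); state += dt/6·(k1+2k2+2k3+k4)
t=0.020: state=(-0.884, 0.129)
t=0.040: state=(-0.888, 0.129)
t=0.060: state=(-0.892, 0.128)
continuing one RK4 step at a time; state shown every 50 steps (Δt=1):
t=1.000: state=(-1.064, 0.090)
t=2.000: state=(-1.185, 0.039)
t=3.000: state=(-1.224, -0.016)
t=4.000: state=(-1.206, -0.067)
t=5.000: state=(-1.157, -0.110)
t=6.000: state=(-1.088, -0.144)
t=7.000: state=(-1.004, -0.168)
t=8.000: state=(-0.901, -0.181)
t=9.000: state=(-0.768, -0.182)
t=10.000: state=(-0.573, -0.167)
t=11.000: state=(-0.222, -0.129)
t=12.000: state=(0.572, -0.041)
t=13.000: state=(1.645, 0.138)
t=14.000: state=(1.845, 0.363)
t=15.000: state=(1.781, 0.572)
t=16.000: state=(1.694, 0.755)
t=17.000: state=(1.602, 0.915)
t=17.380: state=(1.567, 0.970)
compare at T: v=1.567, w=0.970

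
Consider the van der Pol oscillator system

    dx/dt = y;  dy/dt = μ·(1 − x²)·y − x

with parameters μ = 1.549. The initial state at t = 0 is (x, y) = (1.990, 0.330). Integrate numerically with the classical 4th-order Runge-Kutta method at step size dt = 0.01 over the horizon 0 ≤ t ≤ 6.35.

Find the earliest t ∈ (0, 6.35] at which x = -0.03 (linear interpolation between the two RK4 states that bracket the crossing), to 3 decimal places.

t = 2.695

t=0.000: state=(1.990, 0.330)
step 1 (dt=0.01): k1=(0.330, -3.503), k2=(0.312, -3.428), k3=(0.313, -3.429), k4=(0.296, -3.355); state += dt/6·(k1+2k2+2k3+k4)
t=0.010: state=(1.993, 0.296)
t=0.020: state=(1.996, 0.263)
t=0.030: state=(1.998, 0.231)
continuing one RK4 step at a time; state shown every 25 steps (Δt=0.25):
t=0.250: state=(1.995, -0.193)
t=0.500: state=(1.922, -0.363)
t=0.750: state=(1.821, -0.439)
t=1.000: state=(1.704, -0.498)
t=1.250: state=(1.571, -0.563)
t=1.500: state=(1.421, -0.648)
t=1.750: state=(1.244, -0.769)
t=2.000: state=(1.031, -0.956)
t=2.250: state=(0.757, -1.264)
t=2.500: state=(0.380, -1.796)
t=2.690: state=(-0.017, -2.420)
next step: t=2.700: state=(-0.042, -2.458) — x has crossed -0.03
linear interpolation between t=2.690 (-0.01735) and t=2.700 (-0.04174) → t≈2.695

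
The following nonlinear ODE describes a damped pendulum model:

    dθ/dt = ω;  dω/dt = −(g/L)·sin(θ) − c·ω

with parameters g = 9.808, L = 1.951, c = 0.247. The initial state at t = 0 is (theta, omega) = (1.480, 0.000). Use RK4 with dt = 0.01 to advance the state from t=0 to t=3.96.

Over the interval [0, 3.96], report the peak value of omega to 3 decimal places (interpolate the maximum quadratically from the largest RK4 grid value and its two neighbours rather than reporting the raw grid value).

t=0.000: state=(1.480, 0.000)
step 1 (dt=0.01): k1=(0.000, -5.006), k2=(-0.025, -5.000), k3=(-0.025, -5.000), k4=(-0.050, -4.994); state += dt/6·(k1+2k2+2k3+k4)
t=0.010: state=(1.480, -0.050)
t=0.020: state=(1.479, -0.100)
t=0.030: state=(1.478, -0.150)
continuing one RK4 step at a time; state shown every 20 steps (Δt=0.2):
t=0.200: state=(1.382, -0.973)
t=0.400: state=(1.097, -1.855)
t=0.600: state=(0.654, -2.518)
t=0.800: state=(0.117, -2.763)
t=1.000: state=(-0.415, -2.479)
t=1.200: state=(-0.846, -1.775)
t=1.400: state=(-1.112, -0.869)
t=1.600: state=(-1.191, 0.075)
t=1.800: state=(-1.086, 0.967)
t=2.000: state=(-0.813, 1.723)
t=2.200: state=(-0.415, 2.206)
t=2.400: state=(0.041, 2.280)
t=2.600: state=(0.468, 1.917)
t=2.800: state=(0.787, 1.241)
t=3.000: state=(0.955, 0.423)
t=3.200: state=(0.956, -0.406)
t=3.400: state=(0.798, -1.147)
t=3.600: state=(0.510, -1.693)
t=3.800: state=(0.142, -1.926)
t=3.960: state=(-0.163, -1.841)
largest grid value and its neighbours: omega(2.320)=2.30482, omega(2.330)=2.30569, omega(2.340)=2.30540
parabola through these three points peaks at t≈2.333 with omega≈2.30572

max omega = 2.306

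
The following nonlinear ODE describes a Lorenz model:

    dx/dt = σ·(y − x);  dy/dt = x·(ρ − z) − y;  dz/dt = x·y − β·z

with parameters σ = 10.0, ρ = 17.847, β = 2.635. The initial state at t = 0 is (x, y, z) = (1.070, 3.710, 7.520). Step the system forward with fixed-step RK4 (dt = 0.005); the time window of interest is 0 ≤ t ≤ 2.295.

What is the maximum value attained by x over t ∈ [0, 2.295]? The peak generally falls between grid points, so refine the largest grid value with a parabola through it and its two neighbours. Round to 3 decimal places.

t=0.000: state=(1.070, 3.710, 7.520)
step 1 (dt=0.005): k1=(26.400, 7.340, -15.845), k2=(25.923, 8.048, -15.475), k3=(25.953, 8.033, -15.480), k4=(25.504, 8.733, -15.112); state += dt/6·(k1+2k2+2k3+k4)
t=0.005: state=(1.200, 3.750, 7.443)
t=0.010: state=(1.325, 3.797, 7.369)
t=0.015: state=(1.447, 3.851, 7.299)
continuing one RK4 step at a time; state shown every 20 steps (Δt=0.1):
t=0.100: state=(3.346, 5.696, 6.721)
t=0.200: state=(6.269, 9.854, 8.486)
t=0.300: state=(10.131, 13.642, 15.477)
t=0.400: state=(11.377, 9.649, 24.066)
t=0.500: state=(7.466, 2.581, 23.444)
t=0.600: state=(3.440, 0.598, 18.619)
t=0.700: state=(1.683, 0.810, 14.437)
t=0.800: state=(1.344, 1.422, 11.231)
t=0.900: state=(1.728, 2.411, 8.881)
t=1.000: state=(2.770, 4.233, 7.472)
t=1.100: state=(4.813, 7.515, 7.695)
t=1.200: state=(8.159, 11.942, 11.613)
t=1.300: state=(11.185, 12.516, 20.228)
t=1.400: state=(9.706, 5.798, 24.478)
t=1.500: state=(5.354, 1.447, 20.953)
t=1.600: state=(2.596, 0.941, 16.441)
t=1.700: state=(1.723, 1.470, 12.840)
t=1.800: state=(1.880, 2.400, 10.160)
t=1.900: state=(2.764, 4.048, 8.454)
t=2.000: state=(4.571, 6.967, 8.264)
t=2.100: state=(7.573, 11.047, 11.262)
t=2.200: state=(10.627, 12.485, 18.759)
t=2.295: state=(10.177, 7.368, 23.862)
largest grid value and its neighbours: x(0.370)=11.60415, x(0.375)=11.60704, x(0.380)=11.59370
parabola through these three points peaks at t≈0.373 with x≈11.60788

max x = 11.608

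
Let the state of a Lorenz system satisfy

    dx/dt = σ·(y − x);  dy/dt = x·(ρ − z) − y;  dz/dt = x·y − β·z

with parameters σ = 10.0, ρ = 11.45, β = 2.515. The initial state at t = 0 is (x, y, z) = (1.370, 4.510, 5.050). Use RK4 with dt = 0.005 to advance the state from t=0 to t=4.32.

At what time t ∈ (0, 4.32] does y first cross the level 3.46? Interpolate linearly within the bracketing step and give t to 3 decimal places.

t=0.000: state=(1.370, 4.510, 5.050)
step 1 (dt=0.005): k1=(31.400, 4.258, -6.522), k2=(30.721, 4.773, -6.112), k3=(30.751, 4.760, -6.120), k4=(30.100, 5.265, -5.715); state += dt/6·(k1+2k2+2k3+k4)
t=0.005: state=(1.524, 4.534, 5.019)
t=0.010: state=(1.671, 4.563, 4.993)
t=0.015: state=(1.813, 4.596, 4.970)
continuing one RK4 step at a time; state shown every 40 steps (Δt=0.2):
t=0.200: state=(5.699, 7.663, 6.856)
t=0.400: state=(7.900, 7.380, 13.715)
t=0.555: state=(5.460, 3.480, 13.900)
next step: t=0.560: state=(5.362, 3.398, 13.819) — y has crossed 3.46
linear interpolation between t=0.555 (3.48035) and t=0.560 (3.39796) → t≈0.556

t = 0.556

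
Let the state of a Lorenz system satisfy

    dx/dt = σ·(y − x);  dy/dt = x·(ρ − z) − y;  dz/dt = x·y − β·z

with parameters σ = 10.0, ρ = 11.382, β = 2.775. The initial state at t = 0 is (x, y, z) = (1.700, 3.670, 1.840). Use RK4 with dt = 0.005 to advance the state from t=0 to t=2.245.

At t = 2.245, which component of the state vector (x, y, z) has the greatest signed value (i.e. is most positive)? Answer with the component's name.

largest component: z

t=0.000: state=(1.700, 3.670, 1.840)
step 1 (dt=0.005): k1=(19.700, 12.551, 1.133), k2=(19.521, 12.985, 1.361), k3=(19.537, 12.979, 1.359), k4=(19.372, 13.406, 1.589); state += dt/6·(k1+2k2+2k3+k4)
t=0.005: state=(1.798, 3.735, 1.847)
t=0.010: state=(1.894, 3.804, 1.856)
t=0.015: state=(1.989, 3.877, 1.867)
continuing one RK4 step at a time; state shown every 20 steps (Δt=0.1):
t=0.100: state=(3.609, 5.667, 2.502)
t=0.200: state=(5.983, 8.634, 4.960)
t=0.300: state=(8.500, 10.493, 10.121)
t=0.400: state=(9.104, 8.075, 15.271)
t=0.500: state=(6.825, 3.821, 15.702)
t=0.600: state=(4.063, 1.819, 13.128)
t=0.700: state=(2.484, 1.517, 10.382)
t=0.800: state=(1.963, 1.809, 8.173)
t=0.900: state=(2.069, 2.406, 6.555)
t=1.000: state=(2.613, 3.367, 5.552)
t=1.100: state=(3.594, 4.810, 5.317)
t=1.200: state=(5.038, 6.679, 6.220)
t=1.300: state=(6.715, 8.283, 8.660)
t=1.400: state=(7.791, 8.182, 11.988)
t=1.500: state=(7.330, 6.095, 13.917)
t=1.600: state=(5.725, 3.993, 13.372)
t=1.700: state=(4.229, 3.063, 11.599)
t=1.800: state=(3.444, 3.024, 9.769)
t=1.900: state=(3.329, 3.491, 8.344)
t=2.000: state=(3.722, 4.330, 7.516)
t=2.100: state=(4.512, 5.464, 7.460)
t=2.200: state=(5.556, 6.638, 8.347)
t=2.245: state=(6.029, 7.032, 9.049)
compare at T: x=6.029, y=7.032, z=9.049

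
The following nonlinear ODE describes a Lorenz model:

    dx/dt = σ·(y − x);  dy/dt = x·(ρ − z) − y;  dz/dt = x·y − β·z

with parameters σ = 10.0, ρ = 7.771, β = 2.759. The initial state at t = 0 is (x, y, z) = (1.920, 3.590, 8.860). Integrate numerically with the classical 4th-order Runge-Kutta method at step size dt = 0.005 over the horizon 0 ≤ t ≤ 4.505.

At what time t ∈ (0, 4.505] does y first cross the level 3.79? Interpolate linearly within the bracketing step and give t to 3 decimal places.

t = 0.421

t=0.000: state=(1.920, 3.590, 8.860)
step 1 (dt=0.005): k1=(16.700, -5.681, -17.552), k2=(16.140, -5.626, -17.309), k3=(16.156, -5.626, -17.315), k4=(15.611, -5.567, -17.079); state += dt/6·(k1+2k2+2k3+k4)
t=0.005: state=(2.001, 3.562, 8.773)
t=0.010: state=(2.076, 3.534, 8.689)
t=0.015: state=(2.147, 3.507, 8.607)
continuing one RK4 step at a time; state shown every 40 steps (Δt=0.2):
t=0.200: state=(3.005, 3.118, 6.453)
t=0.400: state=(3.383, 3.696, 5.366)
t=0.420: state=(3.448, 3.786, 5.327)
next step: t=0.425: state=(3.466, 3.810, 5.319) — y has crossed 3.79
linear interpolation between t=0.420 (3.78649) and t=0.425 (3.80982) → t≈0.421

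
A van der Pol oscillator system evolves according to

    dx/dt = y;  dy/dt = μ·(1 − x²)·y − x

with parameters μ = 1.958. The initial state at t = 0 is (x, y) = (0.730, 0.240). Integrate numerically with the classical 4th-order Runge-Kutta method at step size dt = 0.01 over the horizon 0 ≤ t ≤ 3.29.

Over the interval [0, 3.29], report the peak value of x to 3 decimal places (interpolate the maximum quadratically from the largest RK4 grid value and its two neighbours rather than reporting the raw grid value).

max x = 0.777

t=0.000: state=(0.730, 0.240)
step 1 (dt=0.01): k1=(0.240, -0.511), k2=(0.237, -0.515), k3=(0.237, -0.515), k4=(0.235, -0.519); state += dt/6·(k1+2k2+2k3+k4)
t=0.010: state=(0.732, 0.235)
t=0.020: state=(0.735, 0.230)
t=0.030: state=(0.737, 0.224)
continuing one RK4 step at a time; state shown every 20 steps (Δt=0.2):
t=0.200: state=(0.767, 0.122)
t=0.400: state=(0.777, -0.025)
t=0.600: state=(0.755, -0.197)
t=0.800: state=(0.696, -0.397)
t=1.000: state=(0.593, -0.645)
t=1.200: state=(0.433, -0.979)
t=1.400: state=(0.191, -1.468)
t=1.600: state=(-0.169, -2.170)
t=1.800: state=(-0.680, -2.885)
t=2.000: state=(-1.264, -2.722)
t=2.200: state=(-1.687, -1.433)
t=2.400: state=(-1.856, -0.368)
t=2.600: state=(-1.875, 0.101)
t=2.800: state=(-1.835, 0.278)
t=3.000: state=(-1.771, 0.356)
t=3.200: state=(-1.694, 0.404)
t=3.290: state=(-1.657, 0.423)
largest grid value and its neighbours: x(0.360)=0.77711, x(0.370)=0.77713, x(0.380)=0.77707
parabola through these three points peaks at t≈0.368 with x≈0.77713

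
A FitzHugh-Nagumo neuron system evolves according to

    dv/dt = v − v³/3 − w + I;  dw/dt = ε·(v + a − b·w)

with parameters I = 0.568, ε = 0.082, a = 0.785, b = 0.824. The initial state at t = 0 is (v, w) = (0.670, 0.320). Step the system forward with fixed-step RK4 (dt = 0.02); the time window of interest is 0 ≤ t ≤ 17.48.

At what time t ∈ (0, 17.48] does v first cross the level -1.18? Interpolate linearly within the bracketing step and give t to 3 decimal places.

t = 12.986

t=0.000: state=(0.670, 0.320)
step 1 (dt=0.02): k1=(0.818, 0.098), k2=(0.821, 0.098), k3=(0.821, 0.098), k4=(0.825, 0.099); state += dt/6·(k1+2k2+2k3+k4)
t=0.020: state=(0.686, 0.322)
t=0.040: state=(0.703, 0.324)
t=0.060: state=(0.720, 0.326)
continuing one RK4 step at a time; state shown every 50 steps (Δt=1):
t=1.000: state=(1.458, 0.448)
t=2.000: state=(1.695, 0.609)
t=3.000: state=(1.662, 0.766)
t=4.000: state=(1.586, 0.907)
t=5.000: state=(1.500, 1.032)
t=6.000: state=(1.408, 1.142)
t=7.000: state=(1.307, 1.237)
t=8.000: state=(1.193, 1.318)
t=9.000: state=(1.057, 1.383)
t=10.000: state=(0.879, 1.432)
t=11.000: state=(0.605, 1.461)
t=12.000: state=(0.054, 1.456)
t=12.980: state=(-1.171, 1.385)
next step: t=13.000: state=(-1.200, 1.382) — v has crossed -1.18
linear interpolation between t=12.980 (-1.17114) and t=13.000 (-1.20006) → t≈12.986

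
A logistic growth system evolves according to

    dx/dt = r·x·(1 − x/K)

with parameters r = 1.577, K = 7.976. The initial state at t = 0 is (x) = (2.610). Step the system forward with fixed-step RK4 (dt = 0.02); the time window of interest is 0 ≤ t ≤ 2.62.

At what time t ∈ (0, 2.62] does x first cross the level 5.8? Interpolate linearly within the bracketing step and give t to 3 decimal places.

t = 1.079

t=0.000: state=(2.610)
step 1 (dt=0.02): k1=(2.769), k2=(2.784), k3=(2.784), k4=(2.799); state += dt/6·(k1+2k2+2k3+k4)
t=0.020: state=(2.666)
t=0.040: state=(2.722)
t=0.060: state=(2.779)
continuing one RK4 step at a time; state shown every 5 steps (Δt=0.1):
t=0.100: state=(2.894)
t=0.200: state=(3.191)
t=0.300: state=(3.497)
t=0.400: state=(3.809)
t=0.500: state=(4.123)
t=0.600: state=(4.436)
t=0.700: state=(4.743)
t=0.800: state=(5.041)
t=0.900: state=(5.327)
t=1.000: state=(5.598)
t=1.060: state=(5.753)
next step: t=1.080: state=(5.803) — x has crossed 5.8
linear interpolation between t=1.060 (5.75304) and t=1.080 (5.80325) → t≈1.079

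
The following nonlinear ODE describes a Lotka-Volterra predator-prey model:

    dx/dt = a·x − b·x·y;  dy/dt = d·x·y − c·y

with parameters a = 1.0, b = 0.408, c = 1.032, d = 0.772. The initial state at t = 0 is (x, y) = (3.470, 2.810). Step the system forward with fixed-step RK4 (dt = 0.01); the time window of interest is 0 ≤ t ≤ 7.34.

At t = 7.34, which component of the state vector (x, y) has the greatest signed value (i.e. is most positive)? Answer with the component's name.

largest component: y

t=0.000: state=(3.470, 2.810)
step 1 (dt=0.01): k1=(-0.508, 4.628), k2=(-0.541, 4.660), k3=(-0.541, 4.660), k4=(-0.573, 4.692); state += dt/6·(k1+2k2+2k3+k4)
t=0.010: state=(3.465, 2.857)
t=0.020: state=(3.459, 2.904)
t=0.030: state=(3.452, 2.952)
continuing one RK4 step at a time; state shown every 25 steps (Δt=0.25):
t=0.250: state=(3.134, 4.134)
t=0.500: state=(2.457, 5.499)
t=0.750: state=(1.714, 6.345)
t=1.000: state=(1.140, 6.433)
t=1.250: state=(0.775, 5.962)
t=1.500: state=(0.562, 5.230)
t=1.750: state=(0.441, 4.447)
t=2.000: state=(0.373, 3.714)
t=2.250: state=(0.339, 3.072)
t=2.500: state=(0.328, 2.531)
t=2.750: state=(0.333, 2.083)
t=3.000: state=(0.352, 1.719)
t=3.250: state=(0.386, 1.426)
t=3.500: state=(0.433, 1.192)
t=3.750: state=(0.498, 1.007)
t=4.000: state=(0.581, 0.863)
t=4.250: state=(0.687, 0.753)
t=4.500: state=(0.821, 0.673)
t=4.750: state=(0.987, 0.619)
t=5.000: state=(1.192, 0.589)
t=5.250: state=(1.441, 0.587)
t=5.500: state=(1.741, 0.616)
t=5.750: state=(2.093, 0.688)
t=6.000: state=(2.489, 0.827)
t=6.250: state=(2.904, 1.075)
t=6.500: state=(3.275, 1.510)
t=6.750: state=(3.483, 2.248)
t=7.000: state=(3.367, 3.385)
t=7.250: state=(2.851, 4.794)
t=7.340: state=(2.592, 5.278)
compare at T: x=2.592, y=5.278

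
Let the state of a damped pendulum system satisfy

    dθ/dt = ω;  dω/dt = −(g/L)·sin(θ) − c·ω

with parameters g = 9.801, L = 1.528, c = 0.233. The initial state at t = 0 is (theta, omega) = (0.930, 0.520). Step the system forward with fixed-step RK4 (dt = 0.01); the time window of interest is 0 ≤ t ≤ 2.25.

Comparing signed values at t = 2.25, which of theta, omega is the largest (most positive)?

t=0.000: state=(0.930, 0.520)
step 1 (dt=0.01): k1=(0.520, -5.263), k2=(0.494, -5.267), k3=(0.494, -5.266), k4=(0.467, -5.270); state += dt/6·(k1+2k2+2k3+k4)
t=0.010: state=(0.935, 0.467)
t=0.020: state=(0.939, 0.415)
t=0.030: state=(0.943, 0.362)
continuing one RK4 step at a time; state shown every 10 steps (Δt=0.1):
t=0.100: state=(0.956, -0.007)
t=0.200: state=(0.929, -0.521)
t=0.300: state=(0.853, -1.003)
t=0.400: state=(0.730, -1.432)
t=0.500: state=(0.569, -1.784)
t=0.600: state=(0.377, -2.032)
t=0.700: state=(0.166, -2.155)
t=0.800: state=(-0.050, -2.142)
t=0.900: state=(-0.258, -1.995)
t=1.000: state=(-0.445, -1.730)
t=1.100: state=(-0.600, -1.372)
t=1.200: state=(-0.717, -0.951)
t=1.300: state=(-0.789, -0.493)
t=1.400: state=(-0.815, -0.025)
t=1.500: state=(-0.795, 0.435)
t=1.600: state=(-0.729, 0.864)
t=1.700: state=(-0.624, 1.242)
t=1.800: state=(-0.483, 1.548)
t=1.900: state=(-0.317, 1.760)
t=2.000: state=(-0.135, 1.861)
t=2.100: state=(0.051, 1.845)
t=2.200: state=(0.230, 1.713)
t=2.250: state=(0.313, 1.607)
compare at T: theta=0.313, omega=1.607

largest component: omega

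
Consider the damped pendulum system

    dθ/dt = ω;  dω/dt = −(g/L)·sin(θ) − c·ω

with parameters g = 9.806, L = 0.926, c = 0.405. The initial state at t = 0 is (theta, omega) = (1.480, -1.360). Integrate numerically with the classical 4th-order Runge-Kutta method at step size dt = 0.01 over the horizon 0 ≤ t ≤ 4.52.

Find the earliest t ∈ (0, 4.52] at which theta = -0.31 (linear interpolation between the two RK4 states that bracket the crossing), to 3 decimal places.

t = 0.541

t=0.000: state=(1.480, -1.360)
step 1 (dt=0.01): k1=(-1.360, -9.995), k2=(-1.410, -9.968), k3=(-1.410, -9.968), k4=(-1.460, -9.940); state += dt/6·(k1+2k2+2k3+k4)
t=0.010: state=(1.466, -1.460)
t=0.020: state=(1.451, -1.559)
t=0.030: state=(1.435, -1.657)
continuing one RK4 step at a time; state shown every 20 steps (Δt=0.2):
t=0.200: state=(1.018, -3.184)
t=0.400: state=(0.264, -4.141)
t=0.540: state=(-0.307, -3.873)
next step: t=0.550: state=(-0.346, -3.824) — theta has crossed -0.31
linear interpolation between t=0.540 (-0.30715) and t=0.550 (-0.34564) → t≈0.541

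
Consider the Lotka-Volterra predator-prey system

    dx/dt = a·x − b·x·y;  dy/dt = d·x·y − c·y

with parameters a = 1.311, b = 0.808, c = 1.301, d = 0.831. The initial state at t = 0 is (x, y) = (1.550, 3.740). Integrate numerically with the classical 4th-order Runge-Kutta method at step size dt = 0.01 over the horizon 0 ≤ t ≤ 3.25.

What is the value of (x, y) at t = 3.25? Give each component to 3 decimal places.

t=0.000: state=(1.550, 3.740)
step 1 (dt=0.01): k1=(-2.652, -0.048), k2=(-2.629, -0.090), k3=(-2.629, -0.089), k4=(-2.606, -0.130); state += dt/6·(k1+2k2+2k3+k4)
t=0.010: state=(1.524, 3.739)
t=0.020: state=(1.498, 3.737)
t=0.030: state=(1.473, 3.735)
continuing one RK4 step at a time; state shown every 20 steps (Δt=0.2):
t=0.200: state=(1.111, 3.588)
t=0.400: state=(0.830, 3.244)
t=0.600: state=(0.660, 2.827)
t=0.800: state=(0.562, 2.410)
t=1.000: state=(0.511, 2.030)
t=1.200: state=(0.492, 1.700)
t=1.400: state=(0.497, 1.423)
t=1.600: state=(0.523, 1.193)
t=1.800: state=(0.569, 1.007)
t=2.000: state=(0.637, 0.858)
t=2.200: state=(0.728, 0.740)
t=2.400: state=(0.846, 0.650)
t=2.600: state=(0.995, 0.584)
t=2.800: state=(1.182, 0.539)
t=3.000: state=(1.411, 0.515)
t=3.200: state=(1.688, 0.513)
t=3.250: state=(1.765, 0.517)

(x, y) = (1.765, 0.517)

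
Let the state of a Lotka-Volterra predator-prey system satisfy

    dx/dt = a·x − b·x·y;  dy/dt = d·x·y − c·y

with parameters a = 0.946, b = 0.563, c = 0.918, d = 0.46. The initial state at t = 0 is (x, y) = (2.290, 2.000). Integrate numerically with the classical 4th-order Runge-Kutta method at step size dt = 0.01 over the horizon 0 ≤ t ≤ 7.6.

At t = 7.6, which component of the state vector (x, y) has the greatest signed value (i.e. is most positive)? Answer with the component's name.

t=0.000: state=(2.290, 2.000)
step 1 (dt=0.01): k1=(-0.412, 0.271), k2=(-0.414, 0.269), k3=(-0.414, 0.269), k4=(-0.415, 0.267); state += dt/6·(k1+2k2+2k3+k4)
t=0.010: state=(2.286, 2.003)
t=0.020: state=(2.282, 2.005)
t=0.030: state=(2.278, 2.008)
continuing one RK4 step at a time; state shown every 25 steps (Δt=0.25):
t=0.250: state=(2.180, 2.056)
t=0.500: state=(2.063, 2.086)
t=0.750: state=(1.947, 2.088)
t=1.000: state=(1.841, 2.064)
t=1.250: state=(1.750, 2.016)
t=1.500: state=(1.676, 1.952)
t=1.750: state=(1.622, 1.875)
t=2.000: state=(1.587, 1.792)
t=2.250: state=(1.572, 1.708)
t=2.500: state=(1.575, 1.627)
t=2.750: state=(1.595, 1.552)
t=3.000: state=(1.632, 1.485)
t=3.250: state=(1.685, 1.428)
t=3.500: state=(1.751, 1.383)
t=3.750: state=(1.831, 1.351)
t=4.000: state=(1.920, 1.332)
t=4.250: state=(2.018, 1.328)
t=4.500: state=(2.119, 1.339)
t=4.750: state=(2.220, 1.366)
t=5.000: state=(2.313, 1.409)
t=5.250: state=(2.394, 1.469)
t=5.500: state=(2.453, 1.543)
t=5.750: state=(2.486, 1.630)
t=6.000: state=(2.487, 1.726)
t=6.250: state=(2.455, 1.823)
t=6.500: state=(2.390, 1.915)
t=6.750: state=(2.299, 1.994)
t=7.000: state=(2.190, 2.052)
t=7.250: state=(2.073, 2.085)
t=7.500: state=(1.957, 2.089)
t=7.600: state=(1.913, 2.083)
compare at T: x=1.913, y=2.083

largest component: y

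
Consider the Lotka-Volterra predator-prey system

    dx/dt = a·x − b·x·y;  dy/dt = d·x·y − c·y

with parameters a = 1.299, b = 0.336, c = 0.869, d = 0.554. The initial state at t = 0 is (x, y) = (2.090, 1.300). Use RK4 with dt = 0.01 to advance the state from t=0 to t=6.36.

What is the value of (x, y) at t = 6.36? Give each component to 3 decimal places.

t=0.000: state=(2.090, 1.300)
step 1 (dt=0.01): k1=(1.802, 0.376), k2=(1.808, 0.383), k3=(1.808, 0.383), k4=(1.815, 0.390); state += dt/6·(k1+2k2+2k3+k4)
t=0.010: state=(2.108, 1.304)
t=0.020: state=(2.126, 1.308)
t=0.030: state=(2.145, 1.312)
continuing one RK4 step at a time; state shown every 25 steps (Δt=0.25):
t=0.250: state=(2.579, 1.444)
t=0.500: state=(3.128, 1.725)
t=0.750: state=(3.673, 2.224)
t=1.000: state=(4.081, 3.070)
t=1.250: state=(4.143, 4.390)
t=1.500: state=(3.693, 6.115)
t=1.750: state=(2.845, 7.760)
t=2.000: state=(1.960, 8.696)
t=2.250: state=(1.296, 8.741)
t=2.500: state=(0.879, 8.157)
t=2.750: state=(0.636, 7.279)
t=3.000: state=(0.497, 6.330)
t=3.250: state=(0.420, 5.424)
t=3.500: state=(0.381, 4.612)
t=3.750: state=(0.369, 3.909)
t=4.000: state=(0.377, 3.312)
t=4.250: state=(0.404, 2.812)
t=4.500: state=(0.449, 2.400)
t=4.750: state=(0.516, 2.065)
t=5.000: state=(0.607, 1.795)
t=5.250: state=(0.729, 1.584)
t=5.500: state=(0.889, 1.425)
t=5.750: state=(1.097, 1.315)
t=6.000: state=(1.363, 1.254)
t=6.250: state=(1.699, 1.246)
t=6.360: state=(1.871, 1.263)

(x, y) = (1.871, 1.263)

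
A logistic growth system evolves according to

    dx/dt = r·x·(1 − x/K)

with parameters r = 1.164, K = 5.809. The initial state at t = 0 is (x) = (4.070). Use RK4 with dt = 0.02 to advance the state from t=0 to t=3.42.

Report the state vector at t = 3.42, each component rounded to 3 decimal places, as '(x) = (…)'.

(x) = (5.763)

t=0.000: state=(4.070)
step 1 (dt=0.02): k1=(1.418), k2=(1.412), k3=(1.412), k4=(1.405); state += dt/6·(k1+2k2+2k3+k4)
t=0.020: state=(4.098)
t=0.040: state=(4.126)
t=0.060: state=(4.154)
continuing one RK4 step at a time; state shown every 10 steps (Δt=0.2):
t=0.200: state=(4.340)
t=0.400: state=(4.580)
t=0.600: state=(4.791)
t=0.800: state=(4.972)
t=1.000: state=(5.125)
t=1.200: state=(5.254)
t=1.400: state=(5.360)
t=1.600: state=(5.448)
t=1.800: state=(5.519)
t=2.000: state=(5.577)
t=2.200: state=(5.623)
t=2.400: state=(5.661)
t=2.600: state=(5.691)
t=2.800: state=(5.715)
t=3.000: state=(5.734)
t=3.200: state=(5.750)
t=3.400: state=(5.762)
t=3.420: state=(5.763)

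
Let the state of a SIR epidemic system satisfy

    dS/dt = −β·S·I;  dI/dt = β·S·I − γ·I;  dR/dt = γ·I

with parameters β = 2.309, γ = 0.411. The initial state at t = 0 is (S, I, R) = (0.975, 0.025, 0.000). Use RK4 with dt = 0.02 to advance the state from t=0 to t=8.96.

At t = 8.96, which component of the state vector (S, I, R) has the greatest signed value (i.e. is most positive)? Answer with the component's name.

t=0.000: state=(0.975, 0.025, 0.000)
step 1 (dt=0.02): k1=(-0.056, 0.046, 0.010), k2=(-0.057, 0.047, 0.010), k3=(-0.057, 0.047, 0.010), k4=(-0.058, 0.048, 0.011); state += dt/6·(k1+2k2+2k3+k4)
t=0.020: state=(0.974, 0.026, 0.000)
t=0.040: state=(0.973, 0.027, 0.000)
t=0.060: state=(0.971, 0.028, 0.001)
continuing one RK4 step at a time; state shown every 25 steps (Δt=0.5):
t=0.500: state=(0.930, 0.061, 0.008)
t=1.000: state=(0.833, 0.139, 0.028)
t=1.500: state=(0.660, 0.270, 0.069)
t=2.000: state=(0.443, 0.416, 0.140)
t=2.500: state=(0.258, 0.505, 0.236)
t=3.000: state=(0.142, 0.515, 0.342)
t=3.500: state=(0.080, 0.475, 0.445)
t=4.000: state=(0.048, 0.416, 0.536)
t=4.500: state=(0.031, 0.354, 0.615)
t=5.000: state=(0.021, 0.297, 0.682)
t=5.500: state=(0.015, 0.247, 0.738)
t=6.000: state=(0.012, 0.204, 0.784)
t=6.500: state=(0.010, 0.168, 0.822)
t=7.000: state=(0.008, 0.138, 0.854)
t=7.500: state=(0.007, 0.114, 0.879)
t=8.000: state=(0.006, 0.093, 0.901)
t=8.500: state=(0.006, 0.076, 0.918)
t=8.960: state=(0.005, 0.064, 0.931)
compare at T: S=0.005, I=0.064, R=0.931

largest component: R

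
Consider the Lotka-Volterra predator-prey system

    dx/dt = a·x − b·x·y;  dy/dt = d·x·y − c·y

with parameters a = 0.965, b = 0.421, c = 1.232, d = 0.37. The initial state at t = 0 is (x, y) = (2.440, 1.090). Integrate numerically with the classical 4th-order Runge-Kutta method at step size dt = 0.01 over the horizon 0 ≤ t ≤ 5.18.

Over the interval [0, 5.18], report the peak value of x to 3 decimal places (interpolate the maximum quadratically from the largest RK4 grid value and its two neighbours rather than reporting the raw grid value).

max x = 6.015

t=0.000: state=(2.440, 1.090)
step 1 (dt=0.01): k1=(1.235, -0.359), k2=(1.240, -0.356), k3=(1.240, -0.356), k4=(1.245, -0.353); state += dt/6·(k1+2k2+2k3+k4)
t=0.010: state=(2.452, 1.086)
t=0.020: state=(2.465, 1.083)
t=0.030: state=(2.477, 1.080)
continuing one RK4 step at a time; state shown every 20 steps (Δt=0.2):
t=0.200: state=(2.707, 1.030)
t=0.400: state=(3.016, 0.995)
t=0.600: state=(3.366, 0.985)
t=0.800: state=(3.756, 1.001)
t=1.000: state=(4.179, 1.050)
t=1.200: state=(4.625, 1.136)
t=1.400: state=(5.070, 1.271)
t=1.600: state=(5.483, 1.469)
t=1.800: state=(5.812, 1.745)
t=2.000: state=(5.996, 2.113)
t=2.200: state=(5.974, 2.576)
t=2.400: state=(5.706, 3.106)
t=2.600: state=(5.208, 3.640)
t=2.800: state=(4.558, 4.086)
t=3.000: state=(3.868, 4.362)
t=3.200: state=(3.236, 4.432)
t=3.400: state=(2.713, 4.313)
t=3.600: state=(2.311, 4.057)
t=3.800: state=(2.020, 3.720)
t=4.000: state=(1.819, 3.349)
t=4.200: state=(1.690, 2.980)
t=4.400: state=(1.619, 2.632)
t=4.600: state=(1.595, 2.316)
t=4.800: state=(1.611, 2.038)
t=5.000: state=(1.663, 1.797)
t=5.180: state=(1.739, 1.612)
largest grid value and its neighbours: x(2.070)=6.01473, x(2.080)=6.01513, x(2.090)=6.01496
parabola through these three points peaks at t≈2.082 with x≈6.01514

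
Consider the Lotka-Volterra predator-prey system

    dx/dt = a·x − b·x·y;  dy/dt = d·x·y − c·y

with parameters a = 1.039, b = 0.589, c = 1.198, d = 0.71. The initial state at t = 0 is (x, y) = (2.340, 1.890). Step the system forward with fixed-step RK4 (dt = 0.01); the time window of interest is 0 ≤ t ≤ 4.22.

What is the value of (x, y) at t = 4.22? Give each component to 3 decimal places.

(x, y) = (1.745, 1.181)

t=0.000: state=(2.340, 1.890)
step 1 (dt=0.01): k1=(-0.174, 0.876), k2=(-0.180, 0.877), k3=(-0.180, 0.877), k4=(-0.186, 0.877); state += dt/6·(k1+2k2+2k3+k4)
t=0.010: state=(2.338, 1.899)
t=0.020: state=(2.336, 1.908)
t=0.030: state=(2.334, 1.916)
continuing one RK4 step at a time; state shown every 20 steps (Δt=0.2):
t=0.200: state=(2.282, 2.066)
t=0.400: state=(2.180, 2.233)
t=0.600: state=(2.045, 2.373)
t=0.800: state=(1.892, 2.470)
t=1.000: state=(1.736, 2.514)
t=1.200: state=(1.589, 2.505)
t=1.400: state=(1.460, 2.447)
t=1.600: state=(1.355, 2.351)
t=1.800: state=(1.273, 2.229)
t=2.000: state=(1.215, 2.092)
t=2.200: state=(1.178, 1.951)
t=2.400: state=(1.162, 1.813)
t=2.600: state=(1.165, 1.682)
t=2.800: state=(1.184, 1.564)
t=3.000: state=(1.220, 1.459)
t=3.200: state=(1.272, 1.371)
t=3.400: state=(1.338, 1.298)
t=3.600: state=(1.418, 1.242)
t=3.800: state=(1.512, 1.203)
t=4.000: state=(1.618, 1.182)
t=4.200: state=(1.733, 1.180)
t=4.220: state=(1.745, 1.181)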